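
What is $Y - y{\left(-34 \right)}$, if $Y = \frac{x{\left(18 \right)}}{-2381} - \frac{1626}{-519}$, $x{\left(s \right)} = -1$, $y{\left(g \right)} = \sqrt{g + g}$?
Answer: $\frac{1290675}{411913} - 2 i \sqrt{17} \approx 3.1334 - 8.2462 i$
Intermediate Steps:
$y{\left(g \right)} = \sqrt{2} \sqrt{g}$ ($y{\left(g \right)} = \sqrt{2 g} = \sqrt{2} \sqrt{g}$)
$Y = \frac{1290675}{411913}$ ($Y = - \frac{1}{-2381} - \frac{1626}{-519} = \left(-1\right) \left(- \frac{1}{2381}\right) - - \frac{542}{173} = \frac{1}{2381} + \frac{542}{173} = \frac{1290675}{411913} \approx 3.1334$)
$Y - y{\left(-34 \right)} = \frac{1290675}{411913} - \sqrt{2} \sqrt{-34} = \frac{1290675}{411913} - \sqrt{2} i \sqrt{34} = \frac{1290675}{411913} - 2 i \sqrt{17}$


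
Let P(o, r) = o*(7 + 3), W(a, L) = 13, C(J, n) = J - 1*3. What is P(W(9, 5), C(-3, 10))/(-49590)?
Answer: -13/4959 ≈ -0.0026215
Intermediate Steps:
C(J, n) = -3 + J (C(J, n) = J - 3 = -3 + J)
P(o, r) = 10*o (P(o, r) = o*10 = 10*o)
P(W(9, 5), C(-3, 10))/(-49590) = (10*13)/(-49590) = 130*(-1/49590) = -13/4959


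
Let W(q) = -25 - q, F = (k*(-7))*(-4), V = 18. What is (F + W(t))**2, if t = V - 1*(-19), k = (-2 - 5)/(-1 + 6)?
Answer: 256036/25 ≈ 10241.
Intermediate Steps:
k = -7/5 ≈ -1.4000
F = -196/5 (F = -7/5*(-7)*(-4) = (49/5)*(-4) = -196/5 ≈ -39.200)
t = 37 (t = 18 - 1*(-19) = 18 + 19 = 37)
(F + W(t))**2 = (-196/5 + (-25 - 1*37))**2 = (-196/5 + (-25 - 37))**2 = (-196/5 - 62)**2 = (-506/5)**2 = 256036/25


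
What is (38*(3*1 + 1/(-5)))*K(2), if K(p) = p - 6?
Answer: -2128/5 ≈ -425.60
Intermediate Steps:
K(p) = -6 + p
(38*(3*1 + 1/(-5)))*K(2) = (38*(3*1 + 1/(-5)))*(-6 + 2) = (38*(3 - 1/5))*(-4) = (38*(14/5))*(-4) = (532/5)*(-4) = -2128/5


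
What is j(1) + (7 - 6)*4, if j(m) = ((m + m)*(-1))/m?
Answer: 2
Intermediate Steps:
j(m) = -2 (j(m) = ((2*m)*(-1))/m = (-2*m)/m = -2)
j(1) + (7 - 6)*4 = -2 + (7 - 6)*4 = -2 + 1*4 = -2 + 4 = 2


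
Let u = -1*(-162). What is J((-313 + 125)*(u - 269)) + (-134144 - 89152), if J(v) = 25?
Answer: -223271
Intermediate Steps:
u = 162
J((-313 + 125)*(u - 269)) + (-134144 - 89152) = 25 + (-134144 - 89152) = 25 - 223296 = -223271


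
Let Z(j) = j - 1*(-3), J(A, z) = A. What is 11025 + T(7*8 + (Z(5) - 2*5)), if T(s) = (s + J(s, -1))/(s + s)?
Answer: 11026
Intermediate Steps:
Z(j) = 3 + j (Z(j) = j + 3 = 3 + j)
T(s) = 1 (T(s) = (s + s)/(s + s) = (2*s)/((2*s)) = (2*s)*(1/(2*s)) = 1)
11025 + T(7*8 + (Z(5) - 2*5)) = 11025 + 1 = 11026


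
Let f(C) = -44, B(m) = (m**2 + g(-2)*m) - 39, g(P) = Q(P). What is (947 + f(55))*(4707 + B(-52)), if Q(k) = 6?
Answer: 6375180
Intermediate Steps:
g(P) = 6
B(m) = -39 + m**2 + 6*m (B(m) = (m**2 + 6*m) - 39 = -39 + m**2 + 6*m)
(947 + f(55))*(4707 + B(-52)) = (947 - 44)*(4707 + (-39 + (-52)**2 + 6*(-52))) = 903*(4707 + (-39 + 2704 - 312)) = 903*(4707 + 2353) = 903*7060 = 6375180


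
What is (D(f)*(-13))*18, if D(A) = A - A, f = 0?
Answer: 0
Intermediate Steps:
D(A) = 0
(D(f)*(-13))*18 = (0*(-13))*18 = 0*18 = 0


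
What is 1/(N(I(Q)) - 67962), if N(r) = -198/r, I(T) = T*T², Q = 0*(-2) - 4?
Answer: -32/2174685 ≈ -1.4715e-5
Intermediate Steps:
Q = -4 (Q = 0 - 4 = -4)
I(T) = T³
1/(N(I(Q)) - 67962) = 1/(-198/((-4)³) - 67962) = 1/(-198/(-64) - 67962) = 1/(-198*(-1/64) - 67962) = 1/(99/32 - 67962) = 1/(-2174685/32) = -32/2174685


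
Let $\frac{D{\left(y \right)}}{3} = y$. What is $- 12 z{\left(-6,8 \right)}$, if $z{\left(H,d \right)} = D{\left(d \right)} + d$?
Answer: $-384$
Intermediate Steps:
$D{\left(y \right)} = 3 y$
$z{\left(H,d \right)} = 4 d$ ($z{\left(H,d \right)} = 3 d + d = 4 d$)
$- 12 z{\left(-6,8 \right)} = - 12 \cdot 4 \cdot 8 = \left(-12\right) 32 = -384$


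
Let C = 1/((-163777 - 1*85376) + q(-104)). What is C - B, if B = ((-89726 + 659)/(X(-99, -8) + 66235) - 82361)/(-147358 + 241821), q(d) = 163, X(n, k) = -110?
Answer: 271209125868041/311056527843250 ≈ 0.87190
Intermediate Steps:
C = -1/248990 (C = 1/((-163777 - 1*85376) + 163) = 1/((-163777 - 85376) + 163) = 1/(-249153 + 163) = 1/(-248990) = -1/248990 ≈ -4.0162e-6)
B = -5446210192/6246365875 (B = ((-89726 + 659)/(-110 + 66235) - 82361)/(-147358 + 241821) = (-89067/66125 - 82361)/94463 = (-89067*1/66125 - 82361)*(1/94463) = (-89067/66125 - 82361)*(1/94463) = -5446210192/66125*1/94463 = -5446210192/6246365875 ≈ -0.87190)
C - B = -1/248990 - 1*(-5446210192/6246365875) = -1/248990 + 5446210192/6246365875 = 271209125868041/311056527843250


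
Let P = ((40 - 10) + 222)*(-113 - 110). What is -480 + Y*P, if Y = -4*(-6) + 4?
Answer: -1573968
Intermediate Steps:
Y = 28 (Y = 24 + 4 = 28)
P = -56196 (P = (30 + 222)*(-223) = 252*(-223) = -56196)
-480 + Y*P = -480 + 28*(-56196) = -480 - 1573488 = -1573968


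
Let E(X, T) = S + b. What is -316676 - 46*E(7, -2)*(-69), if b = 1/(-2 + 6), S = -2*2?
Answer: -657157/2 ≈ -3.2858e+5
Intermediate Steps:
S = -4
b = ¼ (b = 1/4 = ¼ ≈ 0.25000)
E(X, T) = -15/4 (E(X, T) = -4 + ¼ = -15/4)
-316676 - 46*E(7, -2)*(-69) = -316676 - 46*(-15/4)*(-69) = -316676 - (-345)*(-69)/2 = -316676 - 1*23805/2 = -316676 - 23805/2 = -657157/2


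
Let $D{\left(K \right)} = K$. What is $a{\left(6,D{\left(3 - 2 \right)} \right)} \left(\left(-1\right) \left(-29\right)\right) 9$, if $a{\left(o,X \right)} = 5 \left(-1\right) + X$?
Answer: $-1044$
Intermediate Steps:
$a{\left(o,X \right)} = -5 + X$
$a{\left(6,D{\left(3 - 2 \right)} \right)} \left(\left(-1\right) \left(-29\right)\right) 9 = \left(-5 + \left(3 - 2\right)\right) \left(\left(-1\right) \left(-29\right)\right) 9 = \left(-5 + 1\right) 29 \cdot 9 = \left(-4\right) 29 \cdot 9 = \left(-116\right) 9 = -1044$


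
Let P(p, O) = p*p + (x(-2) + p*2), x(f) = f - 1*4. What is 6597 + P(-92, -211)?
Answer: 14871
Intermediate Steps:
x(f) = -4 + f (x(f) = f - 4 = -4 + f)
P(p, O) = -6 + p² + 2*p (P(p, O) = p*p + ((-4 - 2) + p*2) = p² + (-6 + 2*p) = -6 + p² + 2*p)
6597 + P(-92, -211) = 6597 + (-6 + (-92)² + 2*(-92)) = 6597 + (-6 + 8464 - 184) = 6597 + 8274 = 14871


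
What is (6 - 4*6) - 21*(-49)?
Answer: 1011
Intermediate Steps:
(6 - 4*6) - 21*(-49) = (6 - 24) + 1029 = -18 + 1029 = 1011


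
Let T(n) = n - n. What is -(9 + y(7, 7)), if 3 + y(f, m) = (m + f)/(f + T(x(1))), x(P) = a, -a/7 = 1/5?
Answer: -8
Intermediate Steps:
a = -7/5 ≈ -1.4000
x(P) = -7/5
T(n) = 0
y(f, m) = -3 + (f + m)/f (y(f, m) = -3 + (m + f)/(f + 0) = -3 + (f + m)/f)
-(9 + y(7, 7)) = -(9 + (-2 + 7/7)) = -(9 + (-2 + 7*(⅐))) = -(9 + (-2 + 1)) = -(9 - 1) = -1*8 = -8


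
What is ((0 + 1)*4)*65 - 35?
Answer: 225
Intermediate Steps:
((0 + 1)*4)*65 - 35 = (1*4)*65 - 35 = 4*65 - 35 = 260 - 35 = 225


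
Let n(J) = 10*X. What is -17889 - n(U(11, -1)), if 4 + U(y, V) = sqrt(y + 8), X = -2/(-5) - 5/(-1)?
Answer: -17943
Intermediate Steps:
X = 27/5 (X = -2*(-1/5) - 5*(-1) = 2/5 + 5 = 27/5 ≈ 5.4000)
U(y, V) = -4 + sqrt(8 + y) (U(y, V) = -4 + sqrt(y + 8) = -4 + sqrt(8 + y))
n(J) = 54 (n(J) = 10*(27/5) = 54)
-17889 - n(U(11, -1)) = -17889 - 1*54 = -17889 - 54 = -17943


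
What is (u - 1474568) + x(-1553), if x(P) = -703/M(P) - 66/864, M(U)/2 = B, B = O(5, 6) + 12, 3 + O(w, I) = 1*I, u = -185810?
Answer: -1195489087/720 ≈ -1.6604e+6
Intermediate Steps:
O(w, I) = -3 + I (O(w, I) = -3 + 1*I = -3 + I)
B = 15 (B = (-3 + 6) + 12 = 3 + 12 = 15)
M(U) = 30 (M(U) = 2*15 = 30)
x(P) = -16927/720 (x(P) = -703/30 - 66/864 = -703*1/30 - 66*1/864 = -703/30 - 11/144 = -16927/720)
(u - 1474568) + x(-1553) = (-185810 - 1474568) - 16927/720 = -1660378 - 16927/720 = -1195489087/720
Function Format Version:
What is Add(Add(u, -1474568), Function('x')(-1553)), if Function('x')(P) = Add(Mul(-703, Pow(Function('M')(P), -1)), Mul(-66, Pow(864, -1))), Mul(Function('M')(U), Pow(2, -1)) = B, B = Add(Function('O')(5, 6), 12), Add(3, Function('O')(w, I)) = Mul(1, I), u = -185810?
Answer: Rational(-1195489087, 720) ≈ -1.6604e+6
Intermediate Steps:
Function('O')(w, I) = Add(-3, I) (Function('O')(w, I) = Add(-3, Mul(1, I)) = Add(-3, I))
B = 15 (B = Add(Add(-3, 6), 12) = Add(3, 12) = 15)
Function('M')(U) = 30 (Function('M')(U) = Mul(2, 15) = 30)
Function('x')(P) = Rational(-16927, 720) (Function('x')(P) = Add(Mul(-703, Pow(30, -1)), Mul(-66, Pow(864, -1))) = Add(Mul(-703, Rational(1, 30)), Mul(-66, Rational(1, 864))) = Add(Rational(-703, 30), Rational(-11, 144)) = Rational(-16927, 720))
Add(Add(u, -1474568), Function('x')(-1553)) = Add(Add(-185810, -1474568), Rational(-16927, 720)) = Add(-1660378, Rational(-16927, 720)) = Rational(-1195489087, 720)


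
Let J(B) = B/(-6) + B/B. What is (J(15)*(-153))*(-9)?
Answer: -4131/2 ≈ -2065.5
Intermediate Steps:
J(B) = 1 - B/6 (J(B) = B*(-⅙) + 1 = -B/6 + 1 = 1 - B/6)
(J(15)*(-153))*(-9) = ((1 - ⅙*15)*(-153))*(-9) = ((1 - 5/2)*(-153))*(-9) = -3/2*(-153)*(-9) = (459/2)*(-9) = -4131/2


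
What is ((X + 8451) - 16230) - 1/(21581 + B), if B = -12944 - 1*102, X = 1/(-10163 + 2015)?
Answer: -180325471301/23181060 ≈ -7779.0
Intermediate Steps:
X = -1/8148 (X = 1/(-8148) = -1/8148 ≈ -0.00012273)
B = -13046 (B = -12944 - 102 = -13046)
((X + 8451) - 16230) - 1/(21581 + B) = ((-1/8148 + 8451) - 16230) - 1/(21581 - 13046) = (68858747/8148 - 16230) - 1/8535 = -63383293/8148 - 1*1/8535 = -63383293/8148 - 1/8535 = -180325471301/23181060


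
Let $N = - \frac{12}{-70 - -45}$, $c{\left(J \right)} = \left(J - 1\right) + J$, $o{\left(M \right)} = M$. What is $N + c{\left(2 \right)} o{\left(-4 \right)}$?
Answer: $- \frac{288}{25} \approx -11.52$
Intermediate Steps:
$c{\left(J \right)} = -1 + 2 J$ ($c{\left(J \right)} = \left(-1 + J\right) + J = -1 + 2 J$)
$N = \frac{12}{25}$ ($N = - \frac{12}{-70 + 45} = - \frac{12}{-25} = \left(-12\right) \left(- \frac{1}{25}\right) = \frac{12}{25} \approx 0.48$)
$N + c{\left(2 \right)} o{\left(-4 \right)} = \frac{12}{25} + \left(-1 + 2 \cdot 2\right) \left(-4\right) = \frac{12}{25} + \left(-1 + 4\right) \left(-4\right) = \frac{12}{25} + 3 \left(-4\right) = \frac{12}{25} - 12 = - \frac{288}{25}$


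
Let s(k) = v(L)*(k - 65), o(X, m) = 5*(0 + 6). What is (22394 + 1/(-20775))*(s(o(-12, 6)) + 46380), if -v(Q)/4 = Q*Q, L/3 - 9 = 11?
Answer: 17070415425508/1385 ≈ 1.2325e+10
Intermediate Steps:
L = 60 (L = 27 + 3*11 = 27 + 33 = 60)
v(Q) = -4*Q² (v(Q) = -4*Q*Q = -4*Q²)
o(X, m) = 30 (o(X, m) = 5*6 = 30)
s(k) = 936000 - 14400*k (s(k) = (-4*60²)*(k - 65) = (-4*3600)*(-65 + k) = -14400*(-65 + k) = 936000 - 14400*k)
(22394 + 1/(-20775))*(s(o(-12, 6)) + 46380) = (22394 + 1/(-20775))*((936000 - 14400*30) + 46380) = (22394 - 1/20775)*((936000 - 432000) + 46380) = 465235349*(504000 + 46380)/20775 = (465235349/20775)*550380 = 17070415425508/1385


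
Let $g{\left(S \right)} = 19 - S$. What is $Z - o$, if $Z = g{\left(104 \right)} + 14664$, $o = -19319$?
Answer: $33898$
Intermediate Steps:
$Z = 14579$ ($Z = \left(19 - 104\right) + 14664 = -85 + 14664 = 14579$)
$Z - o = 14579 - -19319 = 14579 + 19319 = 33898$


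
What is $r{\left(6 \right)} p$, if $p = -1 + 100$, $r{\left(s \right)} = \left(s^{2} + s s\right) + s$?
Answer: $7722$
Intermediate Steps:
$r{\left(s \right)} = s + 2 s^{2}$ ($r{\left(s \right)} = \left(s^{2} + s^{2}\right) + s = 2 s^{2} + s = s + 2 s^{2}$)
$p = 99$
$r{\left(6 \right)} p = 6 \left(1 + 2 \cdot 6\right) 99 = 6 \left(1 + 12\right) 99 = 6 \cdot 13 \cdot 99 = 78 \cdot 99 = 7722$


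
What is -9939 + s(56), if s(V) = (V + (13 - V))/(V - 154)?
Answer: -974035/98 ≈ -9939.1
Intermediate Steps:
s(V) = 13/(-154 + V)
-9939 + s(56) = -9939 + 13/(-154 + 56) = -9939 + 13/(-98) = -9939 + 13*(-1/98) = -9939 - 13/98 = -974035/98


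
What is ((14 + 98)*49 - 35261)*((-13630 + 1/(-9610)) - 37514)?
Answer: 14633246128093/9610 ≈ 1.5227e+9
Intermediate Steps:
((14 + 98)*49 - 35261)*((-13630 + 1/(-9610)) - 37514) = (112*49 - 35261)*((-13630 - 1/9610) - 37514) = (5488 - 35261)*(-130984301/9610 - 37514) = -29773*(-491493841/9610) = 14633246128093/9610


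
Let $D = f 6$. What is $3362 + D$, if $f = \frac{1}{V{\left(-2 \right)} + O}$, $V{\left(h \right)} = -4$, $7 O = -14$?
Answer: $3361$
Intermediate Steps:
$O = -2$ ($O = \frac{1}{7} \left(-14\right) = -2$)
$f = - \frac{1}{6}$ ($f = \frac{1}{-4 - 2} = \frac{1}{-6} = - \frac{1}{6} \approx -0.16667$)
$D = -1$ ($D = \left(- \frac{1}{6}\right) 6 = -1$)
$3362 + D = 3362 - 1 = 3361$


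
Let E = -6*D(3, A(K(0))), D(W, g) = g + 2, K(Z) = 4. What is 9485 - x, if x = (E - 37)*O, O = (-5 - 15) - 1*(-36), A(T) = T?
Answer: 10653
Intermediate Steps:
D(W, g) = 2 + g
O = 16 (O = -20 + 36 = 16)
E = -36 (E = -6*(2 + 4) = -6*6 = -36)
x = -1168 (x = (-36 - 37)*16 = -73*16 = -1168)
9485 - x = 9485 - 1*(-1168) = 9485 + 1168 = 10653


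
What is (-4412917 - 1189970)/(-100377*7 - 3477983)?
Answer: 5602887/4180622 ≈ 1.3402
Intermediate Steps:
(-4412917 - 1189970)/(-100377*7 - 3477983) = -5602887/(-702639 - 3477983) = -5602887/(-4180622) = -5602887*(-1/4180622) = 5602887/4180622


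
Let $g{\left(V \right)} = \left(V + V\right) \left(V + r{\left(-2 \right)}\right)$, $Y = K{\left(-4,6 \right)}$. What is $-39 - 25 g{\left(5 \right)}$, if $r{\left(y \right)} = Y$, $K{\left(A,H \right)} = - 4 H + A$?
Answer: $5711$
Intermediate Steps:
$K{\left(A,H \right)} = A - 4 H$
$Y = -28$ ($Y = -4 - 24 = -28$)
$r{\left(y \right)} = -28$
$g{\left(V \right)} = 2 V \left(-28 + V\right)$ ($g{\left(V \right)} = \left(V + V\right) \left(V - 28\right) = 2 V \left(-28 + V\right)$)
$-39 - 25 g{\left(5 \right)} = -39 - 25 \cdot 2 \cdot 5 \left(-28 + 5\right) = -39 - 25 \cdot 2 \cdot 5 \left(-23\right) = -39 - -5750 = -39 + 5750 = 5711$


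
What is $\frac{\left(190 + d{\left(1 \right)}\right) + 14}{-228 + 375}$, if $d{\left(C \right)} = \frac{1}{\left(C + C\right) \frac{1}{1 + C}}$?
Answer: $\frac{205}{147} \approx 1.3946$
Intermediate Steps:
$d{\left(C \right)} = \frac{1 + C}{2 C}$ ($d{\left(C \right)} = \frac{1}{2 C \frac{1}{1 + C}} = \frac{1 + C}{2 C}$)
$\frac{\left(190 + d{\left(1 \right)}\right) + 14}{-228 + 375} = \frac{\left(190 + \frac{1 + 1}{2 \cdot 1}\right) + 14}{-228 + 375} = \frac{\left(190 + \frac{1}{2} \cdot 1 \cdot 2\right) + 14}{147} = \left(\left(190 + 1\right) + 14\right) \frac{1}{147} = \left(191 + 14\right) \frac{1}{147} = 205 \cdot \frac{1}{147} = \frac{205}{147}$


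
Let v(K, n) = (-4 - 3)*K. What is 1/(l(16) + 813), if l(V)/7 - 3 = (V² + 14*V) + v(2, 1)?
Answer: 1/4096 ≈ 0.00024414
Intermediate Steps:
v(K, n) = -7*K
l(V) = -77 + 7*V² + 98*V (l(V) = 21 + 7*((V² + 14*V) - 7*2) = 21 + 7*((V² + 14*V) - 14) = 21 + 7*(-14 + V² + 14*V) = 21 + (-98 + 7*V² + 98*V) = -77 + 7*V² + 98*V)
1/(l(16) + 813) = 1/((-77 + 7*16² + 98*16) + 813) = 1/((-77 + 7*256 + 1568) + 813) = 1/((-77 + 1792 + 1568) + 813) = 1/(3283 + 813) = 1/4096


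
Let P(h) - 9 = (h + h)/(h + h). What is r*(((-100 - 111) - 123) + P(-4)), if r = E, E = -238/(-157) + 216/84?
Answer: -1455408/1099 ≈ -1324.3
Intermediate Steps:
P(h) = 10 (P(h) = 9 + (h + h)/(h + h) = 9 + (2*h)/((2*h)) = 9 + (2*h)*(1/(2*h)) = 9 + 1 = 10)
E = 4492/1099 (E = -238*(-1/157) + 216*(1/84) = 238/157 + 18/7 = 4492/1099 ≈ 4.0873)
r = 4492/1099 ≈ 4.0873
r*(((-100 - 111) - 123) + P(-4)) = 4492*(((-100 - 111) - 123) + 10)/1099 = 4492*((-211 - 123) + 10)/1099 = 4492*(-334 + 10)/1099 = (4492/1099)*(-324) = -1455408/1099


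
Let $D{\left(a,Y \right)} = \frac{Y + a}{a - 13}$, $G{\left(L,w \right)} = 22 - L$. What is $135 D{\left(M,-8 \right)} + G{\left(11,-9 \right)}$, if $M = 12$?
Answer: $-529$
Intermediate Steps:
$D{\left(a,Y \right)} = \frac{Y + a}{-13 + a}$
$135 D{\left(M,-8 \right)} + G{\left(11,-9 \right)} = 135 \frac{-8 + 12}{-13 + 12} + \left(22 - 11\right) = 135 \frac{1}{-1} \cdot 4 + \left(22 - 11\right) = 135 \left(\left(-1\right) 4\right) + 11 = 135 \left(-4\right) + 11 = -540 + 11 = -529$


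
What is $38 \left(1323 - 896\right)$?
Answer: $16226$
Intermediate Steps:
$38 \left(1323 - 896\right) = 38 \cdot 427 = 16226$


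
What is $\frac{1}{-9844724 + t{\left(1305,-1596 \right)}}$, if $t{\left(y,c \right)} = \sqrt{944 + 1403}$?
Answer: $- \frac{9844724}{96918590633829} - \frac{\sqrt{2347}}{96918590633829} \approx -1.0158 \cdot 10^{-7}$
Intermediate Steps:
$t{\left(y,c \right)} = \sqrt{2347}$
$\frac{1}{-9844724 + t{\left(1305,-1596 \right)}} = \frac{1}{-9844724 + \sqrt{2347}}$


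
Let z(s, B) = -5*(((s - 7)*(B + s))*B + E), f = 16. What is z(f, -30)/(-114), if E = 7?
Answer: 18935/114 ≈ 166.10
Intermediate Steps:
z(s, B) = -35 - 5*B*(-7 + s)*(B + s) (z(s, B) = -5*(((s - 7)*(B + s))*B + 7) = -5*(((-7 + s)*(B + s))*B + 7) = -5*(B*(-7 + s)*(B + s) + 7) = -5*(7 + B*(-7 + s)*(B + s)) = -35 - 5*B*(-7 + s)*(B + s))
z(f, -30)/(-114) = (-35 + 35*(-30)² - 5*(-30)*16² - 5*16*(-30)² + 35*(-30)*16)/(-114) = (-35 + 35*900 - 5*(-30)*256 - 5*16*900 - 16800)*(-1/114) = (-35 + 31500 + 38400 - 72000 - 16800)*(-1/114) = -18935*(-1/114) = 18935/114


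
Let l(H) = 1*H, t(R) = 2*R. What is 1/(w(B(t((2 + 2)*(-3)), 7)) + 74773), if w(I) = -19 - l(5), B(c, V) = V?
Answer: 1/74749 ≈ 1.3378e-5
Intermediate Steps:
l(H) = H
w(I) = -24 (w(I) = -19 - 1*5 = -19 - 5 = -24)
1/(w(B(t((2 + 2)*(-3)), 7)) + 74773) = 1/(-24 + 74773) = 1/74749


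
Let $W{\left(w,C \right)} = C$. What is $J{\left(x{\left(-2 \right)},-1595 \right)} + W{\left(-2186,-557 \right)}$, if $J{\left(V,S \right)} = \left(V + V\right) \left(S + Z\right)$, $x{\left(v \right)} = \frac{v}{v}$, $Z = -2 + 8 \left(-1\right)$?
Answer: $-3767$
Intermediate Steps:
$Z = -10$ ($Z = -2 - 8 = -10$)
$x{\left(v \right)} = 1$
$J{\left(V,S \right)} = 2 V \left(-10 + S\right)$ ($J{\left(V,S \right)} = \left(V + V\right) \left(S - 10\right) = 2 V \left(-10 + S\right)$)
$J{\left(x{\left(-2 \right)},-1595 \right)} + W{\left(-2186,-557 \right)} = 2 \cdot 1 \left(-10 - 1595\right) - 557 = 2 \cdot 1 \left(-1605\right) - 557 = -3210 - 557 = -3767$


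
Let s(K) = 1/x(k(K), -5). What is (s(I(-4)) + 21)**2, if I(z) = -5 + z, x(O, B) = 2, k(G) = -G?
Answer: 1849/4 ≈ 462.25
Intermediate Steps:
s(K) = 1/2
(s(I(-4)) + 21)**2 = (1/2 + 21)**2 = (43/2)**2 = 1849/4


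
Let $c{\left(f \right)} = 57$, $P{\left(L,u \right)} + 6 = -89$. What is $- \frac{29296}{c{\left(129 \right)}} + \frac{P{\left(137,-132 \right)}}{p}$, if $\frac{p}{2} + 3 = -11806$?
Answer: $- \frac{691907513}{1346226} \approx -513.96$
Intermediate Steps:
$p = -23618$ ($p = -6 + 2 \left(-11806\right) = -6 - 23612 = -23618$)
$P{\left(L,u \right)} = -95$ ($P{\left(L,u \right)} = -6 - 89 = -95$)
$- \frac{29296}{c{\left(129 \right)}} + \frac{P{\left(137,-132 \right)}}{p} = - \frac{29296}{57} - \frac{95}{-23618} = \left(-29296\right) \frac{1}{57} - - \frac{95}{23618} = - \frac{29296}{57} + \frac{95}{23618} = - \frac{691907513}{1346226}$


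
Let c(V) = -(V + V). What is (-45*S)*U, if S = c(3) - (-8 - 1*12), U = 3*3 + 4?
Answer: -8190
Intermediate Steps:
U = 13 (U = 9 + 4 = 13)
c(V) = -2*V
S = 14 (S = -2*3 - (-8 - 1*12) = -6 - (-8 - 12) = -6 - 1*(-20) = -6 + 20 = 14)
(-45*S)*U = -45*14*13 = -630*13 = -8190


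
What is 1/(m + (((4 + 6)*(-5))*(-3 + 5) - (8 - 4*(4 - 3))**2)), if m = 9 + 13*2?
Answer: -1/81 ≈ -0.012346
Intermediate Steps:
m = 35 (m = 9 + 26 = 35)
1/(m + (((4 + 6)*(-5))*(-3 + 5) - (8 - 4*(4 - 3))**2)) = 1/(35 + (((4 + 6)*(-5))*(-3 + 5) - (8 - 4*(4 - 3))**2)) = 1/(35 + ((10*(-5))*2 - (8 - 4*1)**2)) = 1/(35 + (-50*2 - (8 - 4)**2)) = 1/(35 + (-100 - 1*4**2)) = 1/(35 + (-100 - 1*16)) = 1/(35 + (-100 - 16)) = 1/(35 - 116) = 1/(-81) = -1/81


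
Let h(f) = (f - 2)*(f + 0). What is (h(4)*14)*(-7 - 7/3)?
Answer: -3136/3 ≈ -1045.3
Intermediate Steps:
h(f) = f*(-2 + f) (h(f) = (-2 + f)*f = f*(-2 + f))
(h(4)*14)*(-7 - 7/3) = ((4*(-2 + 4))*14)*(-7 - 7/3) = ((4*2)*14)*(-7 - 7*⅓) = (8*14)*(-7 - 7/3) = 112*(-28/3) = -3136/3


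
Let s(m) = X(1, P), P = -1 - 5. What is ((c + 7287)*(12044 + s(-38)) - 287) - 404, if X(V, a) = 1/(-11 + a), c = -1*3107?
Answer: 855830713/17 ≈ 5.0343e+7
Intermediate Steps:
c = -3107
P = -6
s(m) = -1/17 (s(m) = 1/(-11 - 6) = 1/(-17) = -1/17)
((c + 7287)*(12044 + s(-38)) - 287) - 404 = ((-3107 + 7287)*(12044 - 1/17) - 287) - 404 = (4180*(204747/17) - 287) - 404 = (855842460/17 - 287) - 404 = 855837581/17 - 404 = 855830713/17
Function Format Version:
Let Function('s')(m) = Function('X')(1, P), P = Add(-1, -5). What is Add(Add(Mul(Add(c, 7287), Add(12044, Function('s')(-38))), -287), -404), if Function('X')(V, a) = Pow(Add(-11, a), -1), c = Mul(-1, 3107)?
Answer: Rational(855830713, 17) ≈ 5.0343e+7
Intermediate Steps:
c = -3107
P = -6
Function('s')(m) = Rational(-1, 17) (Function('s')(m) = Pow(Add(-11, -6), -1) = Pow(-17, -1) = Rational(-1, 17))
Add(Add(Mul(Add(c, 7287), Add(12044, Function('s')(-38))), -287), -404) = Add(Add(Mul(Add(-3107, 7287), Add(12044, Rational(-1, 17))), -287), -404) = Add(Add(Mul(4180, Rational(204747, 17)), -287), -404) = Add(Add(Rational(855842460, 17), -287), -404) = Add(Rational(855837581, 17), -404) = Rational(855830713, 17)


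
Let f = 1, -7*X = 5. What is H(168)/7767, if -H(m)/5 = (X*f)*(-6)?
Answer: -50/18123 ≈ -0.0027589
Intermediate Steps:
X = -5/7 (X = -⅐*5 = -5/7 ≈ -0.71429)
H(m) = -150/7 (H(m) = -5*(-5/7*1)*(-6) = -(-25)*(-6)/7 = -5*30/7 = -150/7)
H(168)/7767 = -150/7/7767 = -150/7*1/7767 = -50/18123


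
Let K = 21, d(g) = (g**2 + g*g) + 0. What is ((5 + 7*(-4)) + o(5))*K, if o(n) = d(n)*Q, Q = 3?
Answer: 2667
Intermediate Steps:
d(g) = 2*g**2 (d(g) = (g**2 + g**2) + 0 = 2*g**2 + 0 = 2*g**2)
o(n) = 6*n**2 (o(n) = (2*n**2)*3 = 6*n**2)
((5 + 7*(-4)) + o(5))*K = ((5 + 7*(-4)) + 6*5**2)*21 = ((5 - 28) + 6*25)*21 = (-23 + 150)*21 = 127*21 = 2667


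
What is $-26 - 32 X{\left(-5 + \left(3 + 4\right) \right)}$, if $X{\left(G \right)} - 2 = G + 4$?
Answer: $-282$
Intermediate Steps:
$X{\left(G \right)} = 6 + G$ ($X{\left(G \right)} = 2 + \left(G + 4\right) = 2 + \left(4 + G\right) = 6 + G$)
$-26 - 32 X{\left(-5 + \left(3 + 4\right) \right)} = -26 - 32 \left(6 + \left(-5 + \left(3 + 4\right)\right)\right) = -26 - 32 \left(6 + \left(-5 + 7\right)\right) = -26 - 32 \left(6 + 2\right) = -26 - 256 = -282$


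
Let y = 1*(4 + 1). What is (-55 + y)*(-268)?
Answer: 13400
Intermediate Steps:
y = 5 (y = 1*5 = 5)
(-55 + y)*(-268) = (-55 + 5)*(-268) = -50*(-268) = 13400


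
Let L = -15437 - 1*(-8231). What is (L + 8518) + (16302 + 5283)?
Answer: 22897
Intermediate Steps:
L = -7206 (L = -15437 + 8231 = -7206)
(L + 8518) + (16302 + 5283) = (-7206 + 8518) + (16302 + 5283) = 1312 + 21585 = 22897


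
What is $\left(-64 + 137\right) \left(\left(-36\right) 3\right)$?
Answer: $-7884$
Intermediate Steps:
$\left(-64 + 137\right) \left(\left(-36\right) 3\right) = 73 \left(-108\right) = -7884$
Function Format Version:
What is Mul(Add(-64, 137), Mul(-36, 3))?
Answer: -7884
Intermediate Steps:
Mul(Add(-64, 137), Mul(-36, 3)) = Mul(73, -108) = -7884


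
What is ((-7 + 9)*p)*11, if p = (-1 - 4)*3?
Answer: -330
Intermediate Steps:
p = -15 (p = -5*3 = -15)
((-7 + 9)*p)*11 = ((-7 + 9)*(-15))*11 = (2*(-15))*11 = -30*11 = -330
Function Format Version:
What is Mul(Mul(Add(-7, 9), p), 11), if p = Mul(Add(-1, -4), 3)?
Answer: -330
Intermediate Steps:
p = -15 (p = Mul(-5, 3) = -15)
Mul(Mul(Add(-7, 9), p), 11) = Mul(Mul(Add(-7, 9), -15), 11) = Mul(Mul(2, -15), 11) = Mul(-30, 11) = -330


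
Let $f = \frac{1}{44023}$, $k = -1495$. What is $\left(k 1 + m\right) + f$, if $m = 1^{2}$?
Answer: $- \frac{65770361}{44023} \approx -1494.0$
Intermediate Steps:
$m = 1$
$f = \frac{1}{44023} \approx 2.2715 \cdot 10^{-5}$
$\left(k 1 + m\right) + f = \left(\left(-1495\right) 1 + 1\right) + \frac{1}{44023} = \left(-1495 + 1\right) + \frac{1}{44023} = -1494 + \frac{1}{44023} = - \frac{65770361}{44023}$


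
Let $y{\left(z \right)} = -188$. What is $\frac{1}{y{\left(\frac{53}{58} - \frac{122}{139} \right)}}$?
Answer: $- \frac{1}{188} \approx -0.0053191$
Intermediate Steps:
$\frac{1}{y{\left(\frac{53}{58} - \frac{122}{139} \right)}} = \frac{1}{-188} = - \frac{1}{188}$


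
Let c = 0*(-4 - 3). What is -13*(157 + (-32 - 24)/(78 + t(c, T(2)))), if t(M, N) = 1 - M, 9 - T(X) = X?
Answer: -160511/79 ≈ -2031.8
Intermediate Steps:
T(X) = 9 - X
c = 0 (c = 0*(-7) = 0)
-13*(157 + (-32 - 24)/(78 + t(c, T(2)))) = -13*(157 + (-32 - 24)/(78 + (1 - 1*0))) = -13*(157 - 56/(78 + (1 + 0))) = -13*(157 - 56/(78 + 1)) = -13*(157 - 56/79) = -13*12347/79 = -160511/79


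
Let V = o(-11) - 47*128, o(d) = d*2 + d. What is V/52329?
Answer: -6049/52329 ≈ -0.11560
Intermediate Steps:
o(d) = 3*d (o(d) = 2*d + d = 3*d)
V = -6049 (V = 3*(-11) - 47*128 = -33 - 6016 = -6049)
V/52329 = -6049/52329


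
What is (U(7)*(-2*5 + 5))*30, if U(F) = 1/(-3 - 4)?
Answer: 150/7 ≈ 21.429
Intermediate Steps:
U(F) = -⅐ (U(F) = 1/(-7) = -⅐)
(U(7)*(-2*5 + 5))*30 = -(-2*5 + 5)/7*30 = -(-10 + 5)/7*30 = -⅐*(-5)*30 = (5/7)*30 = 150/7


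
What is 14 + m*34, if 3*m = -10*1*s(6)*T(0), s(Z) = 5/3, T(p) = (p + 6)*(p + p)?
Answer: 14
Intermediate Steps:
T(p) = 2*p*(6 + p) (T(p) = (6 + p)*(2*p) = 2*p*(6 + p))
s(Z) = 5/3 (s(Z) = 5*(1/3) = 5/3)
m = 0 (m = (-10*1*(5/3)*2*0*(6 + 0))/3 = (-50*2*0*6/3)/3 = (-50*0/3)/3 = (-10*0)/3 = (1/3)*0 = 0)
14 + m*34 = 14 + 0*34 = 14 + 0 = 14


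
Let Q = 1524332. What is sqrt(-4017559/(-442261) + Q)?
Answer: sqrt(298153177473049071)/442261 ≈ 1234.6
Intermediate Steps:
sqrt(-4017559/(-442261) + Q) = sqrt(-4017559/(-442261) + 1524332) = sqrt(-4017559*(-1/442261) + 1524332) = sqrt(4017559/442261 + 1524332) = sqrt(674156612211/442261) = sqrt(298153177473049071)/442261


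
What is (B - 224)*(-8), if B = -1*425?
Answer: 5192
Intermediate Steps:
B = -425
(B - 224)*(-8) = (-425 - 224)*(-8) = -649*(-8) = 5192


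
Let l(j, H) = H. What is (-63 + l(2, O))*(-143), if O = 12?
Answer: 7293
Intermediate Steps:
(-63 + l(2, O))*(-143) = (-63 + 12)*(-143) = -51*(-143) = 7293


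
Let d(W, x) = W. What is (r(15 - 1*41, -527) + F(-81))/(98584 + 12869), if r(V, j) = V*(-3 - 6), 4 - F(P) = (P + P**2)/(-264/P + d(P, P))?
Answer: 674522/233939847 ≈ 0.0028833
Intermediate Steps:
F(P) = 4 - (P + P**2)/(P - 264/P) (F(P) = 4 - (P + P**2)/(-264/P + P) = 4 - (P + P**2)/(P - 264/P))
r(V, j) = -9*V (r(V, j) = V*(-9) = -9*V)
(r(15 - 1*41, -527) + F(-81))/(98584 + 12869) = (-9*(15 - 1*41) + (-1056 - 1*(-81)**3 + 3*(-81)**2)/(-264 + (-81)**2))/(98584 + 12869) = (-9*(15 - 41) + (-1056 - 1*(-531441) + 3*6561)/(-264 + 6561))/111453 = (-9*(-26) + (-1056 + 531441 + 19683)/6297)*(1/111453) = (234 + (1/6297)*550068)*(1/111453) = (234 + 183356/2099)*(1/111453) = (674522/2099)*(1/111453) = 674522/233939847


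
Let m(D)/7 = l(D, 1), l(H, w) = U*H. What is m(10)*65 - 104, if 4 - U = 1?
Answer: 13546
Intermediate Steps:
U = 3 (U = 4 - 1*1 = 4 - 1 = 3)
l(H, w) = 3*H
m(D) = 21*D (m(D) = 7*(3*D) = 21*D)
m(10)*65 - 104 = (21*10)*65 - 104 = 210*65 - 104 = 13650 - 104 = 13546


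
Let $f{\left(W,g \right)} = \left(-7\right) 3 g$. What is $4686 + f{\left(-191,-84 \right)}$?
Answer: $6450$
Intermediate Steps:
$f{\left(W,g \right)} = - 21 g$
$4686 + f{\left(-191,-84 \right)} = 4686 - -1764 = 4686 + 1764 = 6450$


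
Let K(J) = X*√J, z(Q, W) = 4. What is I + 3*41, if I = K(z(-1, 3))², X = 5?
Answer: 223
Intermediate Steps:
K(J) = 5*√J
I = 100 (I = (5*√4)² = (5*2)² = 10² = 100)
I + 3*41 = 100 + 3*41 = 100 + 123 = 223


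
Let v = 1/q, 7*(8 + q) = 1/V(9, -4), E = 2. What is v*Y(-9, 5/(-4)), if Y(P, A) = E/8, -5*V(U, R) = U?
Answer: -63/2036 ≈ -0.030943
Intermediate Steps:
V(U, R) = -U/5
q = -509/63 (q = -8 + 1/(7*((-⅕*9))) = -8 + 1/(7*(-9/5)) = -8 + (⅐)*(-5/9) = -8 - 5/63 = -509/63 ≈ -8.0794)
Y(P, A) = ¼ (Y(P, A) = 2/8 = 2*(⅛) = ¼)
v = -63/509 (v = 1/(-509/63) = -63/509 ≈ -0.12377)
v*Y(-9, 5/(-4)) = -63/509*¼ = -63/2036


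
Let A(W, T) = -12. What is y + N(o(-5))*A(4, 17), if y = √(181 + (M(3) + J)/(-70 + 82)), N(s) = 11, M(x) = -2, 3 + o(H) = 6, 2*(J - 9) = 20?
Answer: -132 + √6567/6 ≈ -118.49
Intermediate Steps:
J = 19 (J = 9 + (½)*20 = 9 + 10 = 19)
o(H) = 3 (o(H) = -3 + 6 = 3)
y = √6567/6 (y = √(181 + (-2 + 19)/(-70 + 82)) = √(181 + 17/12) = √(2189/12) = √6567/6 ≈ 13.506)
y + N(o(-5))*A(4, 17) = √6567/6 + 11*(-12) = √6567/6 - 132 = -132 + √6567/6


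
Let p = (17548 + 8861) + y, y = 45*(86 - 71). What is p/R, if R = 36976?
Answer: 6771/9244 ≈ 0.73248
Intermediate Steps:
y = 675 (y = 45*15 = 675)
p = 27084 (p = (17548 + 8861) + 675 = 26409 + 675 = 27084)
p/R = 27084/36976 = 27084*(1/36976) = 6771/9244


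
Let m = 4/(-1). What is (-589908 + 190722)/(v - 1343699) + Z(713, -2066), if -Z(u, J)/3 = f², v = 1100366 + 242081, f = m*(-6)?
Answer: -882135/626 ≈ -1409.2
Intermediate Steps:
m = -4 (m = 4*(-1) = -4)
f = 24 (f = -4*(-6) = 24)
v = 1342447
Z(u, J) = -1728 (Z(u, J) = -3*24² = -3*576 = -1728)
(-589908 + 190722)/(v - 1343699) + Z(713, -2066) = (-589908 + 190722)/(1342447 - 1343699) - 1728 = -399186/(-1252) - 1728 = -399186*(-1/1252) - 1728 = 199593/626 - 1728 = -882135/626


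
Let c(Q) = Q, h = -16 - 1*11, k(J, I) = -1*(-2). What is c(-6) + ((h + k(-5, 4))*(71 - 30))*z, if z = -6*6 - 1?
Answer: 37919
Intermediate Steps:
k(J, I) = 2
h = -27 (h = -16 - 11 = -27)
z = -37 (z = -36 - 1 = -37)
c(-6) + ((h + k(-5, 4))*(71 - 30))*z = -6 + ((-27 + 2)*(71 - 30))*(-37) = -6 - 25*41*(-37) = -6 - 1025*(-37) = -6 + 37925 = 37919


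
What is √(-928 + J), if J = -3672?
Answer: 10*I*√46 ≈ 67.823*I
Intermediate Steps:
√(-928 + J) = √(-928 - 3672) = √(-4600) = 10*I*√46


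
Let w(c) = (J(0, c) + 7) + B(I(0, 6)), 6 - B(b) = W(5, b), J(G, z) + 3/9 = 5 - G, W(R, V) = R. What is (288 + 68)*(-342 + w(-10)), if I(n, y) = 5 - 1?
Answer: -351728/3 ≈ -1.1724e+5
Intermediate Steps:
J(G, z) = 14/3 - G (J(G, z) = -⅓ + (5 - G) = 14/3 - G)
I(n, y) = 4
B(b) = 1 (B(b) = 6 - 1*5 = 6 - 5 = 1)
w(c) = 38/3 (w(c) = ((14/3 - 1*0) + 7) + 1 = ((14/3 + 0) + 7) + 1 = (14/3 + 7) + 1 = 35/3 + 1 = 38/3)
(288 + 68)*(-342 + w(-10)) = (288 + 68)*(-342 + 38/3) = 356*(-988/3) = -351728/3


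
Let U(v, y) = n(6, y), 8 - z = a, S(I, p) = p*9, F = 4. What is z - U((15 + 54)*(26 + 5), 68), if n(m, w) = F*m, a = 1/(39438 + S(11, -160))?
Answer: -607969/37998 ≈ -16.000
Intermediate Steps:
S(I, p) = 9*p
a = 1/37998 (a = 1/(39438 + 9*(-160)) = 1/(39438 - 1440) = 1/37998 ≈ 2.6317e-5)
n(m, w) = 4*m
z = 303983/37998 (z = 8 - 1*1/37998 = 8 - 1/37998 = 303983/37998 ≈ 8.0000)
U(v, y) = 24 (U(v, y) = 4*6 = 24)
z - U((15 + 54)*(26 + 5), 68) = 303983/37998 - 1*24 = 303983/37998 - 24 = -607969/37998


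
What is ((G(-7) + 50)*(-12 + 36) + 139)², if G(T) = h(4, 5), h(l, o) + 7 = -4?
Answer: 1155625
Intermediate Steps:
h(l, o) = -11 (h(l, o) = -7 - 4 = -11)
G(T) = -11
((G(-7) + 50)*(-12 + 36) + 139)² = ((-11 + 50)*(-12 + 36) + 139)² = (39*24 + 139)² = (936 + 139)² = 1075² = 1155625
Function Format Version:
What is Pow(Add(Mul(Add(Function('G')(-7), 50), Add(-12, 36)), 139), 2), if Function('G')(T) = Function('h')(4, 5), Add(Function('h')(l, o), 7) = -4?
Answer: 1155625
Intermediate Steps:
Function('h')(l, o) = -11 (Function('h')(l, o) = Add(-7, -4) = -11)
Function('G')(T) = -11
Pow(Add(Mul(Add(Function('G')(-7), 50), Add(-12, 36)), 139), 2) = Pow(Add(Mul(Add(-11, 50), Add(-12, 36)), 139), 2) = Pow(Add(Mul(39, 24), 139), 2) = Pow(Add(936, 139), 2) = Pow(1075, 2) = 1155625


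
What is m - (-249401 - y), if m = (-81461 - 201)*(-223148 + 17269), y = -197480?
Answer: 16812542819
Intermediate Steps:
m = 16812490898 (m = -81662*(-205879) = 16812490898)
m - (-249401 - y) = 16812490898 - (-249401 - 1*(-197480)) = 16812490898 - (-249401 + 197480) = 16812490898 - 1*(-51921) = 16812490898 + 51921 = 16812542819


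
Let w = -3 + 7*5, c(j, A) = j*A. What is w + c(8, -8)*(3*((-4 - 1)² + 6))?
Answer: -5920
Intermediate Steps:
c(j, A) = A*j
w = 32 (w = -3 + 35 = 32)
w + c(8, -8)*(3*((-4 - 1)² + 6)) = 32 + (-8*8)*(3*((-4 - 1)² + 6)) = 32 - 192*((-5)² + 6) = 32 - 192*(25 + 6) = 32 - 192*31 = 32 - 64*93 = 32 - 5952 = -5920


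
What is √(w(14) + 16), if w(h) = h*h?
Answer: 2*√53 ≈ 14.560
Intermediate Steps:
w(h) = h²
√(w(14) + 16) = √(14² + 16) = √(196 + 16) = √212 = 2*√53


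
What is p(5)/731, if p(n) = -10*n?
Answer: -50/731 ≈ -0.068399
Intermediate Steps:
p(5)/731 = -10*5/731 = -50*1/731 = -50/731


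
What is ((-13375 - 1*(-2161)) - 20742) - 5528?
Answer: -37484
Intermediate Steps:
((-13375 - 1*(-2161)) - 20742) - 5528 = ((-13375 + 2161) - 20742) - 5528 = (-11214 - 20742) - 5528 = -31956 - 5528 = -37484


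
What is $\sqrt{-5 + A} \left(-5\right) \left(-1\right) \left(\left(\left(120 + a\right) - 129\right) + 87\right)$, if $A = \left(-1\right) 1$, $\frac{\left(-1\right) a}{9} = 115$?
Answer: $- 4785 i \sqrt{6} \approx - 11721.0 i$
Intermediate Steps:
$a = -1035$ ($a = \left(-9\right) 115 = -1035$)
$A = -1$
$\sqrt{-5 + A} \left(-5\right) \left(-1\right) \left(\left(\left(120 + a\right) - 129\right) + 87\right) = \sqrt{-5 - 1} \left(-5\right) \left(-1\right) \left(\left(\left(120 - 1035\right) - 129\right) + 87\right) = \sqrt{-6} \left(-5\right) \left(-1\right) \left(\left(-915 - 129\right) + 87\right) = i \sqrt{6} \left(-5\right) \left(-1\right) \left(-1044 + 87\right) = - 5 i \sqrt{6} \left(-1\right) \left(-957\right) = 5 i \sqrt{6} \left(-957\right) = - 4785 i \sqrt{6}$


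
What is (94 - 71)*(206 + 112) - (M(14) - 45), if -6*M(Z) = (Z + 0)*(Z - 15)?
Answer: 22070/3 ≈ 7356.7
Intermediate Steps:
M(Z) = -Z*(-15 + Z)/6 (M(Z) = -(Z + 0)*(Z - 15)/6 = -Z*(-15 + Z)/6)
(94 - 71)*(206 + 112) - (M(14) - 45) = (94 - 71)*(206 + 112) - ((1/6)*14*(15 - 1*14) - 45) = 23*318 - ((1/6)*14*(15 - 14) - 45) = 7314 - ((1/6)*14*1 - 45) = 7314 - (7/3 - 45) = 7314 - 1*(-128/3) = 7314 + 128/3 = 22070/3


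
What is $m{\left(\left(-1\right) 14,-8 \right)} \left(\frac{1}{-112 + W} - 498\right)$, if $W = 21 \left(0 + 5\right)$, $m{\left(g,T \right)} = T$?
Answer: $\frac{27896}{7} \approx 3985.1$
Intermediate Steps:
$W = 105$ ($W = 21 \cdot 5 = 105$)
$m{\left(\left(-1\right) 14,-8 \right)} \left(\frac{1}{-112 + W} - 498\right) = - 8 \left(\frac{1}{-112 + 105} - 498\right) = - 8 \left(\frac{1}{-7} - 498\right) = - 8 \left(- \frac{1}{7} - 498\right) = \left(-8\right) \left(- \frac{3487}{7}\right) = \frac{27896}{7}$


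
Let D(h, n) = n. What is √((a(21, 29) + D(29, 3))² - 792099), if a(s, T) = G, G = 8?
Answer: I*√791978 ≈ 889.93*I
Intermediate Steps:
a(s, T) = 8
√((a(21, 29) + D(29, 3))² - 792099) = √((8 + 3)² - 792099) = √(11² - 792099) = √(121 - 792099) = √(-791978) = I*√791978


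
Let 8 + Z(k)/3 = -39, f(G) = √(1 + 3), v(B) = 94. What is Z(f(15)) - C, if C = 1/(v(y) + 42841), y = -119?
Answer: -6053836/42935 ≈ -141.00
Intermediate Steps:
C = 1/42935 (C = 1/(94 + 42841) = 1/42935 ≈ 2.3291e-5)
f(G) = 2 (f(G) = √4 = 2)
Z(k) = -141 (Z(k) = -24 + 3*(-39) = -24 - 117 = -141)
Z(f(15)) - C = -141 - 1*1/42935 = -141 - 1/42935 = -6053836/42935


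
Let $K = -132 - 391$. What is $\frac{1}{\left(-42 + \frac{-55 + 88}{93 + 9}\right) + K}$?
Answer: $- \frac{34}{19199} \approx -0.0017709$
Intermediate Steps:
$K = -523$ ($K = -132 - 391 = -523$)
$\frac{1}{\left(-42 + \frac{-55 + 88}{93 + 9}\right) + K} = \frac{1}{\left(-42 + \frac{-55 + 88}{93 + 9}\right) - 523} = \frac{1}{\left(-42 + \frac{33}{102}\right) - 523} = \frac{1}{\left(-42 + 33 \cdot \frac{1}{102}\right) - 523} = \frac{1}{\left(-42 + \frac{11}{34}\right) - 523} = \frac{1}{- \frac{1417}{34} - 523} = \frac{1}{- \frac{19199}{34}} = - \frac{34}{19199}$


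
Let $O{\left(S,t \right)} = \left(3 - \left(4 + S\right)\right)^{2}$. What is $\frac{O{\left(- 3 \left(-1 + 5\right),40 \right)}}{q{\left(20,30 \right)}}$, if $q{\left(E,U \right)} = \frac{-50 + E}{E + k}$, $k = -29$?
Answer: $\frac{363}{10} \approx 36.3$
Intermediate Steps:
$q{\left(E,U \right)} = \frac{-50 + E}{-29 + E}$ ($q{\left(E,U \right)} = \frac{-50 + E}{E - 29} = \frac{-50 + E}{-29 + E}$)
$O{\left(S,t \right)} = \left(-1 - S\right)^{2}$
$\frac{O{\left(- 3 \left(-1 + 5\right),40 \right)}}{q{\left(20,30 \right)}} = \frac{\left(1 - 3 \left(-1 + 5\right)\right)^{2}}{\frac{1}{-29 + 20} \left(-50 + 20\right)} = \frac{\left(1 - 12\right)^{2}}{\frac{1}{-9} \left(-30\right)} = \frac{\left(1 - 12\right)^{2}}{\left(- \frac{1}{9}\right) \left(-30\right)} = \frac{\left(-11\right)^{2}}{\frac{10}{3}} = 121 \cdot \frac{3}{10} = \frac{363}{10}$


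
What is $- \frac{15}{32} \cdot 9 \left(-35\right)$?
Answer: $\frac{4725}{32} \approx 147.66$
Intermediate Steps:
$- \frac{15}{32} \cdot 9 \left(-35\right) = \left(-15\right) \frac{1}{32} \cdot 9 \left(-35\right) = \left(- \frac{15}{32}\right) 9 \left(-35\right) = \left(- \frac{135}{32}\right) \left(-35\right) = \frac{4725}{32}$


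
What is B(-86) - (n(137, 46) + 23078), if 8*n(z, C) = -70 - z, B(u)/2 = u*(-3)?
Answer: -180289/8 ≈ -22536.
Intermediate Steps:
B(u) = -6*u (B(u) = 2*(u*(-3)) = 2*(-3*u) = -6*u)
n(z, C) = -35/4 - z/8 (n(z, C) = (-70 - z)/8 = -35/4 - z/8)
B(-86) - (n(137, 46) + 23078) = -6*(-86) - ((-35/4 - ⅛*137) + 23078) = 516 - ((-35/4 - 137/8) + 23078) = 516 - (-207/8 + 23078) = 516 - 1*184417/8 = 516 - 184417/8 = -180289/8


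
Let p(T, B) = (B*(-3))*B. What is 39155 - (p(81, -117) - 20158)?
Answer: 100380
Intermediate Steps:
p(T, B) = -3*B² (p(T, B) = (-3*B)*B = -3*B²)
39155 - (p(81, -117) - 20158) = 39155 - (-3*(-117)² - 20158) = 39155 - (-3*13689 - 20158) = 39155 - (-41067 - 20158) = 39155 - 1*(-61225) = 39155 + 61225 = 100380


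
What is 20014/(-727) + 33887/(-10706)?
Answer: -238905733/7783262 ≈ -30.695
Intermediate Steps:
20014/(-727) + 33887/(-10706) = 20014*(-1/727) + 33887*(-1/10706) = -20014/727 - 33887/10706 = -238905733/7783262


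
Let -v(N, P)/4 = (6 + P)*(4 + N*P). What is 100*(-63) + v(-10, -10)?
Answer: -4636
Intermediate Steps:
v(N, P) = -4*(4 + N*P)*(6 + P) (v(N, P) = -4*(6 + P)*(4 + N*P) = -4*(4 + N*P)*(6 + P))
100*(-63) + v(-10, -10) = 100*(-63) + (-96 - 16*(-10) - 24*(-10)*(-10) - 4*(-10)*(-10)²) = -6300 + (-96 + 160 - 2400 - 4*(-10)*100) = -6300 + (-96 + 160 - 2400 + 4000) = -6300 + 1664 = -4636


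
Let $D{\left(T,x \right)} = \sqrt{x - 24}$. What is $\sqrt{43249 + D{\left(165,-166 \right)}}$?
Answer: $\sqrt{43249 + i \sqrt{190}} \approx 207.96 + 0.0331 i$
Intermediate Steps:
$D{\left(T,x \right)} = \sqrt{-24 + x}$
$\sqrt{43249 + D{\left(165,-166 \right)}} = \sqrt{43249 + \sqrt{-24 - 166}} = \sqrt{43249 + \sqrt{-190}} = \sqrt{43249 + i \sqrt{190}}$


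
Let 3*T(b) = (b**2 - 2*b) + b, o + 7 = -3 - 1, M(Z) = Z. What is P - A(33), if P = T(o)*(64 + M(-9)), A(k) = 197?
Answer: 2223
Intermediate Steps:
o = -11 (o = -7 + (-3 - 1) = -7 - 4 = -11)
T(b) = -b/3 + b**2/3 (T(b) = ((b**2 - 2*b) + b)/3 = (b**2 - b)/3 = -b/3 + b**2/3)
P = 2420 (P = ((1/3)*(-11)*(-1 - 11))*(64 - 9) = ((1/3)*(-11)*(-12))*55 = 44*55 = 2420)
P - A(33) = 2420 - 1*197 = 2420 - 197 = 2223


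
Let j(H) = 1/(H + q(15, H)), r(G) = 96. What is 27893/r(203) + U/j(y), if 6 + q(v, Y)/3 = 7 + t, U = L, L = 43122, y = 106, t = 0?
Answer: 451256501/96 ≈ 4.7006e+6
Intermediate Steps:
U = 43122
q(v, Y) = 3 (q(v, Y) = -18 + 3*(7 + 0) = -18 + 3*7 = -18 + 21 = 3)
j(H) = 1/(3 + H) (j(H) = 1/(H + 3) = 1/(3 + H))
27893/r(203) + U/j(y) = 27893/96 + 43122/(1/(3 + 106)) = 27893*(1/96) + 43122/(1/109) = 27893/96 + 43122/(1/109) = 27893/96 + 43122*109 = 27893/96 + 4700298 = 451256501/96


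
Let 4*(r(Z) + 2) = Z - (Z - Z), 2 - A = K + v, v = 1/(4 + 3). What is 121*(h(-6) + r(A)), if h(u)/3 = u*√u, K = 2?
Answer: -6897/28 - 2178*I*√6 ≈ -246.32 - 5335.0*I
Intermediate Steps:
v = ⅐ (v = 1/7 = ⅐ ≈ 0.14286)
h(u) = 3*u^(3/2) (h(u) = 3*(u*√u) = 3*u^(3/2))
A = -⅐ (A = 2 - (2 + ⅐) = 2 - 1*15/7 = 2 - 15/7 = -⅐ ≈ -0.14286)
r(Z) = -2 + Z/4 (r(Z) = -2 + (Z - (Z - Z))/4 = -2 + (Z - 1*0)/4 = -2 + (Z + 0)/4 = -2 + Z/4)
121*(h(-6) + r(A)) = 121*(3*(-6)^(3/2) + (-2 + (¼)*(-⅐))) = 121*(3*(-6*I*√6) + (-2 - 1/28)) = 121*(-18*I*√6 - 57/28) = 121*(-57/28 - 18*I*√6) = -6897/28 - 2178*I*√6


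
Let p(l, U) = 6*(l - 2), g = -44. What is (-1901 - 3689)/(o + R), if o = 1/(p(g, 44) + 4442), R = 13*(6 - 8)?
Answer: 4657588/21663 ≈ 215.00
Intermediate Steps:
p(l, U) = -12 + 6*l (p(l, U) = 6*(-2 + l) = -12 + 6*l)
R = -26 (R = 13*(-2) = -26)
o = 1/4166 (o = 1/((-12 + 6*(-44)) + 4442) = 1/((-12 - 264) + 4442) = 1/(-276 + 4442) = 1/4166 ≈ 0.00024004)
(-1901 - 3689)/(o + R) = (-1901 - 3689)/(1/4166 - 26) = -5590/(-108315/4166) = -5590*(-4166/108315) = 4657588/21663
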